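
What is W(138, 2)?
W(138, 2) = 138 + 1 = 139

A 2-term AP is any pair of integers, so a monochromatic 2-AP exists iff some colour is used at least twice. With 138 colours, the colouring i ↦ i on {1, ..., 138} uses each colour once, avoiding any monochromatic pair, so W(138, 2) > 138. For {1, ..., 139}, pigeonhole forces two integers of the same colour, which form a monochromatic 2-AP. Hence W(138, 2) = 139.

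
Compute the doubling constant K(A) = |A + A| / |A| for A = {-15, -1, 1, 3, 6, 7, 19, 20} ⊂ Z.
K = |A + A| / |A| = 31/8

Enumerate A + A = {a + b : a, b ∈ A}. With |A| = 8, there are |A|^2 = 64 ordered sum pairs; collecting distinct values, A + A = {-30, -16, -14, -12, -9, -8, -2, 0, 2, 4, 5, 6, 7, 8, 9, 10, 12, 13, 14, 18, 19, 20, 21, 22, 23, 25, 26, 27, 38, 39, 40}, so |A + A| = 31. Thus K = 31/8. For comparison, the minimum possible |A + A| over all 8-element sets is 2·8 − 1 = 15 (so min K = 15/8), attained only by arithmetic progressions.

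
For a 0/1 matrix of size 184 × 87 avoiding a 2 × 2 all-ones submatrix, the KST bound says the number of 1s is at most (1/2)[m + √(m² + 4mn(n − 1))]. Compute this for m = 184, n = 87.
z(184, 87; 2, 2) ≤ (1/2)[184 + √(184² + 4·184·87·86)] = (1/2)[184 + √5540608] = 1268.9248

Kővári–Sós–Turán: let r_1, ..., r_184 be the row sums and z = Σ r_i the total number of 1s. Each pair of columns can share at most one row with both entries 1 (else a 2×2 all-ones block appears), so Σ_i C(r_i, 2) ≤ C(87, 2) = 3741. By convexity Σ_i C(r_i, 2) ≥ 184·C(z/184, 2) = z(z − 184)/(2·184), giving z² − 184z − 184·87·86 ≤ 0 and hence z ≤ (1/2)[184 + √(33856 + 4·1376688)] = (1/2)[184 + √5540608] ≈ (1/2)(184 + 2353.8496) = 1268.9248.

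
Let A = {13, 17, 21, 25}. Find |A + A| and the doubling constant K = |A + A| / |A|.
K = |A + A| / |A| = 7/4

Enumerate A + A = {a + b : a, b ∈ A}. With |A| = 4, there are |A|^2 = 16 ordered sum pairs; collecting distinct values, A + A = {26, 30, 34, 38, 42, 46, 50}, so |A + A| = 7. Thus K = 7/4. Here |A + A| = 2|A| − 1 = 7, the minimum possible — so K = 7/4 is minimal, which holds iff A is an arithmetic progression.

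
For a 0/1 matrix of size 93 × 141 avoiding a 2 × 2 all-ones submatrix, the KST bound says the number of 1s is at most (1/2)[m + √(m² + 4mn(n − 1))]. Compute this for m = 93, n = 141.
z(93, 141; 2, 2) ≤ (1/2)[93 + √(93² + 4·93·141·140)] = (1/2)[93 + √7351929] = 1402.222

Kővári–Sós–Turán: let r_1, ..., r_93 be the row sums and z = Σ r_i the total number of 1s. Each pair of columns can share at most one row with both entries 1 (else a 2×2 all-ones block appears), so Σ_i C(r_i, 2) ≤ C(141, 2) = 9870. By convexity Σ_i C(r_i, 2) ≥ 93·C(z/93, 2) = z(z − 93)/(2·93), giving z² − 93z − 93·141·140 ≤ 0 and hence z ≤ (1/2)[93 + √(8649 + 4·1835820)] = (1/2)[93 + √7351929] ≈ (1/2)(93 + 2711.4441) = 1402.222.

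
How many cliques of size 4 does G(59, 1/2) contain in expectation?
E[# K_4] = C(59, 4) · (1/2)^C(4, 2) = 455126 / 2^6 = 227563/32 = 7111.34375

For each 4-subset S of vertices (there are C(59, 4) = 455126 such S), let X_S = 1 if S induces a K_4 (all C(4, 2) = 6 edges present). Then P(X_S = 1) = (1/2)^6 = 1/64. By linearity of expectation, E[# K_4] = C(59, 4) · (1/2)^6 = 455126 / 64 = 227563/32 = 7111.34375.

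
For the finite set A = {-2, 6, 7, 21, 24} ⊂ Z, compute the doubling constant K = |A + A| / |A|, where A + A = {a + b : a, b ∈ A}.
K = |A + A| / |A| = 15/5 = 3

Enumerate A + A = {a + b : a, b ∈ A}. With |A| = 5, there are |A|^2 = 25 ordered sum pairs; collecting distinct values, A + A = {-4, 4, 5, 12, 13, 14, 19, 22, 27, 28, 30, 31, 42, 45, 48}, so |A + A| = 15. Thus K = 15/5 = 3. For comparison, the minimum possible |A + A| over all 5-element sets is 2·5 − 1 = 9 (so min K = 9/5), attained only by arithmetic progressions.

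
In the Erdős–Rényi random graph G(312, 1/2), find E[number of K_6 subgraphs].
E[# K_6] = C(312, 6) · (1/2)^C(6, 2) = 1220651676244 / 2^15 = 305162919061/8192 ≈ 37251332.893188

For each 6-subset S of vertices (there are C(312, 6) = 1220651676244 such S), let X_S = 1 if S induces a K_6 (all C(6, 2) = 15 edges present). Then P(X_S = 1) = (1/2)^15 = 1/32768. By linearity of expectation, E[# K_6] = C(312, 6) · (1/2)^15 = 1220651676244 / 32768 = 305162919061/8192 ≈ 37251332.893188.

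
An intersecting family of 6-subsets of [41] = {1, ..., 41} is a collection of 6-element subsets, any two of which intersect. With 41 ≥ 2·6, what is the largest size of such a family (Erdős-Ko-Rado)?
max |F| = C(40, 5) = 658008

Erdős-Ko-Rado (1961): when n ≥ 2k, max |F| = C(n−1, k−1). The bound is attained by the star {A : i ∈ A} for any fixed i ∈ [n]. Here C(41−1, 6−1) = C(40, 5) = 658008.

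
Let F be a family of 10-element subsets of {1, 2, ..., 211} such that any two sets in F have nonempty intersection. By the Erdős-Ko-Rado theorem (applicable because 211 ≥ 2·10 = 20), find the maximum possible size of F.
max |F| = C(210, 9) = 1839648643692860

Erdős-Ko-Rado (1961): when n ≥ 2k, max |F| = C(n−1, k−1). The bound is attained by the star {A : i ∈ A} for any fixed i ∈ [n]. Here C(211−1, 10−1) = C(210, 9) = 1839648643692860.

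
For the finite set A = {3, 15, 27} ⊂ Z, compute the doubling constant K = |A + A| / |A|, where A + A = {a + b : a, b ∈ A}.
K = |A + A| / |A| = 5/3

Enumerate A + A = {a + b : a, b ∈ A}. With |A| = 3, there are |A|^2 = 9 ordered sum pairs; collecting distinct values, A + A = {6, 18, 30, 42, 54}, so |A + A| = 5. Thus K = 5/3. Here |A + A| = 2|A| − 1 = 5, the minimum possible — so K = 5/3 is minimal, which holds iff A is an arithmetic progression.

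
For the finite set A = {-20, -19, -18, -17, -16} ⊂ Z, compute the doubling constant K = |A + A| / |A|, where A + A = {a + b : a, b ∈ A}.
K = |A + A| / |A| = 9/5

Enumerate A + A = {a + b : a, b ∈ A}. With |A| = 5, there are |A|^2 = 25 ordered sum pairs; collecting distinct values, A + A = {-40, -39, -38, -37, -36, -35, -34, -33, -32}, so |A + A| = 9. Thus K = 9/5. Here |A + A| = 2|A| − 1 = 9, the minimum possible — so K = 9/5 is minimal, which holds iff A is an arithmetic progression.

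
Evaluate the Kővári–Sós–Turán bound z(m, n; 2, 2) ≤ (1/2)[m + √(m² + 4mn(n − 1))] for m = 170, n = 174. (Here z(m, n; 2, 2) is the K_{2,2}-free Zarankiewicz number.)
z(170, 174; 2, 2) ≤ (1/2)[170 + √(170² + 4·170·174·173)] = (1/2)[170 + √20498260] = 2348.7502

Kővári–Sós–Turán: let r_1, ..., r_170 be the row sums and z = Σ r_i the total number of 1s. Each pair of columns can share at most one row with both entries 1 (else a 2×2 all-ones block appears), so Σ_i C(r_i, 2) ≤ C(174, 2) = 15051. By convexity Σ_i C(r_i, 2) ≥ 170·C(z/170, 2) = z(z − 170)/(2·170), giving z² − 170z − 170·174·173 ≤ 0 and hence z ≤ (1/2)[170 + √(28900 + 4·5117340)] = (1/2)[170 + √20498260] ≈ (1/2)(170 + 4527.5004) = 2348.7502.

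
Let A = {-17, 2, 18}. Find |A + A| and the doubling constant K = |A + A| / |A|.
K = |A + A| / |A| = 6/3 = 2

Enumerate A + A = {a + b : a, b ∈ A}. With |A| = 3, there are |A|^2 = 9 ordered sum pairs; collecting distinct values, A + A = {-34, -15, 1, 4, 20, 36}, so |A + A| = 6. Thus K = 6/3 = 2. For comparison, the minimum possible |A + A| over all 3-element sets is 2·3 − 1 = 5 (so min K = 5/3), attained only by arithmetic progressions.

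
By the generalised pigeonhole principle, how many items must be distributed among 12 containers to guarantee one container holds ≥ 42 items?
n = (42 − 1)·12 + 1 = 493

By the generalised pigeonhole principle, to guarantee some box contains ≥ r objects we need more than (r − 1) · k objects total. Threshold: n = (r − 1) · k + 1. With r = 42 and k = 12: n = 41 · 12 + 1 = 492 + 1 = 493. For n = 492 = 41 · 12, we can put exactly 41 objects in every box, avoiding 42 in any single one — so 493 is tight.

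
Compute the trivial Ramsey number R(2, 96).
R(2, 96) = 96

R(2, k) = k for all k ≥ 2: in a 2-colouring of K_k, either some edge is red (a red K_2) or all edges are blue (a blue K_k). And K_{95} coloured all-blue has no blue K_96, so R(2, 96) > 95. Hence R(2, 96) = 96.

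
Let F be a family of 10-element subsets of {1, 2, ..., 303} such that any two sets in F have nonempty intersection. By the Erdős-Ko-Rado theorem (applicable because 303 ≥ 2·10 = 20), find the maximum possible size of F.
max |F| = C(302, 9) = 51054804739588650

The Erdős-Ko-Rado theorem states: for n ≥ 2k, an intersecting family of k-subsets of an n-element set has size at most C(n − 1, k − 1), with equality for 'star' families {A ⊆ [n] : |A| = k, i ∈ A} (fix an element i). For n = 303, k = 10: C(302, 9) = 51054804739588650.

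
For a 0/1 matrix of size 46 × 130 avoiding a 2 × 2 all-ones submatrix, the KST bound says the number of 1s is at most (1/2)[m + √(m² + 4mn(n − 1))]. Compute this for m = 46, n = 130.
z(46, 130; 2, 2) ≤ (1/2)[46 + √(46² + 4·46·130·129)] = (1/2)[46 + √3087796] = 901.6063

Kővári–Sós–Turán: let r_1, ..., r_46 be the row sums and z = Σ r_i the total number of 1s. Each pair of columns can share at most one row with both entries 1 (else a 2×2 all-ones block appears), so Σ_i C(r_i, 2) ≤ C(130, 2) = 8385. By convexity Σ_i C(r_i, 2) ≥ 46·C(z/46, 2) = z(z − 46)/(2·46), giving z² − 46z − 46·130·129 ≤ 0 and hence z ≤ (1/2)[46 + √(2116 + 4·771420)] = (1/2)[46 + √3087796] ≈ (1/2)(46 + 1757.2126) = 901.6063.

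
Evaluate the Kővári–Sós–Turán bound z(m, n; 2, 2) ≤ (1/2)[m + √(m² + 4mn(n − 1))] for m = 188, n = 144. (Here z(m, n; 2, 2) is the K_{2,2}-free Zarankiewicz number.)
z(188, 144; 2, 2) ≤ (1/2)[188 + √(188² + 4·188·144·143)] = (1/2)[188 + √15520528] = 2063.8051

Kővári–Sós–Turán: let r_1, ..., r_188 be the row sums and z = Σ r_i the total number of 1s. Each pair of columns can share at most one row with both entries 1 (else a 2×2 all-ones block appears), so Σ_i C(r_i, 2) ≤ C(144, 2) = 10296. By convexity Σ_i C(r_i, 2) ≥ 188·C(z/188, 2) = z(z − 188)/(2·188), giving z² − 188z − 188·144·143 ≤ 0 and hence z ≤ (1/2)[188 + √(35344 + 4·3871296)] = (1/2)[188 + √15520528] ≈ (1/2)(188 + 3939.6101) = 2063.8051.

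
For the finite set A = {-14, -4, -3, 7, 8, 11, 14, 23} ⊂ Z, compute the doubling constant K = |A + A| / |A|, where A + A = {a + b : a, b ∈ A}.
K = |A + A| / |A| = 31/8

Enumerate A + A = {a + b : a, b ∈ A}. With |A| = 8, there are |A|^2 = 64 ordered sum pairs; collecting distinct values, A + A = {-28, -18, -17, -8, -7, -6, -3, 0, 3, 4, 5, 7, 8, 9, 10, 11, 14, 15, 16, 18, 19, 20, 21, 22, 25, 28, 30, 31, 34, 37, 46}, so |A + A| = 31. Thus K = 31/8. For comparison, the minimum possible |A + A| over all 8-element sets is 2·8 − 1 = 15 (so min K = 15/8), attained only by arithmetic progressions.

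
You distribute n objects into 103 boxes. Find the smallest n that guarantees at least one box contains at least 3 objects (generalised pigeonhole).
n = (3 − 1)·103 + 1 = 207

By the generalised pigeonhole principle, to guarantee some box contains ≥ r objects we need more than (r − 1) · k objects total. Threshold: n = (r − 1) · k + 1. With r = 3 and k = 103: n = 2 · 103 + 1 = 206 + 1 = 207. For n = 206 = 2 · 103, we can put exactly 2 objects in every box, avoiding 3 in any single one — so 207 is tight.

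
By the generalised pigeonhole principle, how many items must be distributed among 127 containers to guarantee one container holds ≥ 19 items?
n = (19 − 1)·127 + 1 = 2287

By the generalised pigeonhole principle, to guarantee some box contains ≥ r objects we need more than (r − 1) · k objects total. Threshold: n = (r − 1) · k + 1. With r = 19 and k = 127: n = 18 · 127 + 1 = 2286 + 1 = 2287. For n = 2286 = 18 · 127, we can put exactly 18 objects in every box, avoiding 19 in any single one — so 2287 is tight.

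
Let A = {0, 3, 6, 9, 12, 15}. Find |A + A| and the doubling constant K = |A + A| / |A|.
K = |A + A| / |A| = 11/6

Enumerate A + A = {a + b : a, b ∈ A}. With |A| = 6, there are |A|^2 = 36 ordered sum pairs; collecting distinct values, A + A = {0, 3, 6, 9, 12, 15, 18, 21, 24, 27, 30}, so |A + A| = 11. Thus K = 11/6. Here |A + A| = 2|A| − 1 = 11, the minimum possible — so K = 11/6 is minimal, which holds iff A is an arithmetic progression.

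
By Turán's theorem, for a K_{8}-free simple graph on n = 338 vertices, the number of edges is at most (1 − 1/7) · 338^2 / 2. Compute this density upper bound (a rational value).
Turán density bound = (6/7) · 338^2/2 = 342732/7 ≈ 48961.7143

Turán's theorem: ex(n, K_{r+1}) is achieved by the complete r-partite Turán graph T(n, r) with parts as balanced as possible, and is at most (1 − 1/r) · n^2/2. For r = 7, n = 338: the density bound is (6/7) · 114244/2 = 342732/7 ≈ 48961.7143. The integer-valued extremum is e(T(338, 7)) = 48961, which is strictly less than the density bound 342732/7 since 7 ∤ 338 (the parts of T(338, 7) cannot all be equal).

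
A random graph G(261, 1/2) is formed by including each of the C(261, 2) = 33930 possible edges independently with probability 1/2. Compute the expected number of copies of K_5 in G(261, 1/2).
E[# K_5] = C(261, 5) · (1/2)^C(5, 2) = 9711475137 / 2^10 ≈ 9483862.438477

For each 5-subset S of vertices (there are C(261, 5) = 9711475137 such S), let X_S = 1 if S induces a K_5 (all C(5, 2) = 10 edges present). Then P(X_S = 1) = (1/2)^10 = 1/1024. By linearity of expectation, E[# K_5] = C(261, 5) · (1/2)^10 = 9711475137 / 1024 ≈ 9483862.438477.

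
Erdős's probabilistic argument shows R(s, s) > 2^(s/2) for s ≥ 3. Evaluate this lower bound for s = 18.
2^(18/2) = 512; so R(18, 18) > 512

Colour each edge of K_n uniformly at random with red/blue. The expected number of monochromatic K_18 is C(n, 18) · 2 · 2^(−C(18,2)). If C(n, 18) · 2^(1 − C(18,2)) < 1, then with positive probability no monochromatic K_18 exists, so R(18, 18) > n. The standard estimate C(n, 18) ≤ n^18/18! shows this inequality holds whenever n ≤ 2^(18/2) (since 18! · 2^(C(18,2) − 1) > 2^(18^2/2) ≥ n^18). Hence R(18, 18) > 2^(18/2) = 512.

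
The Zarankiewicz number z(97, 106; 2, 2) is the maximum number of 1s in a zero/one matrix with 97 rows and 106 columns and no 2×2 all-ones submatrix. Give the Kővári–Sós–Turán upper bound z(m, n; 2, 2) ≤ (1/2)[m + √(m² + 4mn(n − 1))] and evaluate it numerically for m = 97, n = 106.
z(97, 106; 2, 2) ≤ (1/2)[97 + √(97² + 4·97·106·105)] = (1/2)[97 + √4327849] = 1088.6741

Kővári–Sós–Turán: let r_1, ..., r_97 be the row sums and z = Σ r_i the total number of 1s. Each pair of columns can share at most one row with both entries 1 (else a 2×2 all-ones block appears), so Σ_i C(r_i, 2) ≤ C(106, 2) = 5565. By convexity Σ_i C(r_i, 2) ≥ 97·C(z/97, 2) = z(z − 97)/(2·97), giving z² − 97z − 97·106·105 ≤ 0 and hence z ≤ (1/2)[97 + √(9409 + 4·1079610)] = (1/2)[97 + √4327849] ≈ (1/2)(97 + 2080.3483) = 1088.6741.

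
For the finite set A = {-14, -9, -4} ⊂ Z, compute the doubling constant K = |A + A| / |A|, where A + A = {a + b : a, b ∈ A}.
K = |A + A| / |A| = 5/3

Enumerate A + A = {a + b : a, b ∈ A}. With |A| = 3, there are |A|^2 = 9 ordered sum pairs; collecting distinct values, A + A = {-28, -23, -18, -13, -8}, so |A + A| = 5. Thus K = 5/3. Here |A + A| = 2|A| − 1 = 5, the minimum possible — so K = 5/3 is minimal, which holds iff A is an arithmetic progression.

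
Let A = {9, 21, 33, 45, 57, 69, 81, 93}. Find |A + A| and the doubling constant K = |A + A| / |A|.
K = |A + A| / |A| = 15/8

Enumerate A + A = {a + b : a, b ∈ A}. With |A| = 8, there are |A|^2 = 64 ordered sum pairs; collecting distinct values, A + A = {18, 30, 42, 54, 66, 78, 90, 102, 114, 126, 138, 150, 162, 174, 186}, so |A + A| = 15. Thus K = 15/8. Here |A + A| = 2|A| − 1 = 15, the minimum possible — so K = 15/8 is minimal, which holds iff A is an arithmetic progression.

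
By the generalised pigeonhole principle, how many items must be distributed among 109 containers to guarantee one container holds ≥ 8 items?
n = (8 − 1)·109 + 1 = 764

By the generalised pigeonhole principle, to guarantee some box contains ≥ r objects we need more than (r − 1) · k objects total. Threshold: n = (r − 1) · k + 1. With r = 8 and k = 109: n = 7 · 109 + 1 = 763 + 1 = 764. For n = 763 = 7 · 109, we can put exactly 7 objects in every box, avoiding 8 in any single one — so 764 is tight.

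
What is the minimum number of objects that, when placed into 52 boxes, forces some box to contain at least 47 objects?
n = (47 − 1)·52 + 1 = 2393

By the generalised pigeonhole principle, to guarantee some box contains ≥ r objects we need more than (r − 1) · k objects total. Threshold: n = (r − 1) · k + 1. With r = 47 and k = 52: n = 46 · 52 + 1 = 2392 + 1 = 2393. For n = 2392 = 46 · 52, we can put exactly 46 objects in every box, avoiding 47 in any single one — so 2393 is tight.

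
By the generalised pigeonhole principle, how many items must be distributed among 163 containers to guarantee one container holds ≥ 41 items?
n = (41 − 1)·163 + 1 = 6521

By the generalised pigeonhole principle, to guarantee some box contains ≥ r objects we need more than (r − 1) · k objects total. Threshold: n = (r − 1) · k + 1. With r = 41 and k = 163: n = 40 · 163 + 1 = 6520 + 1 = 6521. For n = 6520 = 40 · 163, we can put exactly 40 objects in every box, avoiding 41 in any single one — so 6521 is tight.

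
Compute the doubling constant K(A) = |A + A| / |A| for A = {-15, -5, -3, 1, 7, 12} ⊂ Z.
K = |A + A| / |A| = 19/6

Enumerate A + A = {a + b : a, b ∈ A}. With |A| = 6, there are |A|^2 = 36 ordered sum pairs; collecting distinct values, A + A = {-30, -20, -18, -14, -10, -8, -6, -4, -3, -2, 2, 4, 7, 8, 9, 13, 14, 19, 24}, so |A + A| = 19. Thus K = 19/6. For comparison, the minimum possible |A + A| over all 6-element sets is 2·6 − 1 = 11 (so min K = 11/6), attained only by arithmetic progressions.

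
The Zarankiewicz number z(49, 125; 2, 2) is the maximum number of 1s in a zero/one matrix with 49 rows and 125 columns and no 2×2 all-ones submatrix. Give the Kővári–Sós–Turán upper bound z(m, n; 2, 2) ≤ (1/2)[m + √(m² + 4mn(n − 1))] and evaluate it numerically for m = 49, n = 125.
z(49, 125; 2, 2) ≤ (1/2)[49 + √(49² + 4·49·125·124)] = (1/2)[49 + √3040401] = 896.3373

Kővári–Sós–Turán: let r_1, ..., r_49 be the row sums and z = Σ r_i the total number of 1s. Each pair of columns can share at most one row with both entries 1 (else a 2×2 all-ones block appears), so Σ_i C(r_i, 2) ≤ C(125, 2) = 7750. By convexity Σ_i C(r_i, 2) ≥ 49·C(z/49, 2) = z(z − 49)/(2·49), giving z² − 49z − 49·125·124 ≤ 0 and hence z ≤ (1/2)[49 + √(2401 + 4·759500)] = (1/2)[49 + √3040401] ≈ (1/2)(49 + 1743.6746) = 896.3373.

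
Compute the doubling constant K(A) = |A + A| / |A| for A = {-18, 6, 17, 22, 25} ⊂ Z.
K = |A + A| / |A| = 15/5 = 3

Enumerate A + A = {a + b : a, b ∈ A}. With |A| = 5, there are |A|^2 = 25 ordered sum pairs; collecting distinct values, A + A = {-36, -12, -1, 4, 7, 12, 23, 28, 31, 34, 39, 42, 44, 47, 50}, so |A + A| = 15. Thus K = 15/5 = 3. For comparison, the minimum possible |A + A| over all 5-element sets is 2·5 − 1 = 9 (so min K = 9/5), attained only by arithmetic progressions.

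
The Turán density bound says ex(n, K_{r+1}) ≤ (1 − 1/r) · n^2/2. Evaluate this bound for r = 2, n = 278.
Turán density bound = (1/2) · 278^2/2 = 19321

Turán's theorem: ex(n, K_{r+1}) is achieved by the complete r-partite Turán graph T(n, r) with parts as balanced as possible, and is at most (1 − 1/r) · n^2/2. For r = 2, n = 278: the density bound is (1/2) · 77284/2 = 19321. Since 2 ∣ 278, the Turán graph T(278, 2) has parts of equal size 139, and its edge count e(T(278, 2)) = 19321 attains the density bound exactly.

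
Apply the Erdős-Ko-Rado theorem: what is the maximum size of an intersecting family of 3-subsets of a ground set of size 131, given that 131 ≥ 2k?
max |F| = C(130, 2) = 8385

Erdős-Ko-Rado (1961): when n ≥ 2k, max |F| = C(n−1, k−1). The bound is attained by the star {A : i ∈ A} for any fixed i ∈ [n]. Here C(131−1, 3−1) = C(130, 2) = 8385.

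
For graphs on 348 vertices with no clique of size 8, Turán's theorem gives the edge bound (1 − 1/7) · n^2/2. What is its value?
Turán density bound = (6/7) · 348^2/2 = 363312/7 ≈ 51901.7143

Turán's theorem: ex(n, K_{r+1}) is achieved by the complete r-partite Turán graph T(n, r) with parts as balanced as possible, and is at most (1 − 1/r) · n^2/2. For r = 7, n = 348: the density bound is (6/7) · 121104/2 = 363312/7 ≈ 51901.7143. The integer-valued extremum is e(T(348, 7)) = 51901, which is strictly less than the density bound 363312/7 since 7 ∤ 348 (the parts of T(348, 7) cannot all be equal).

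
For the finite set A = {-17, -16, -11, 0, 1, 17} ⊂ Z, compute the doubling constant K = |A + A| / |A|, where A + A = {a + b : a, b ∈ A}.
K = |A + A| / |A| = 18/6 = 3

Enumerate A + A = {a + b : a, b ∈ A}. With |A| = 6, there are |A|^2 = 36 ordered sum pairs; collecting distinct values, A + A = {-34, -33, -32, -28, -27, -22, -17, -16, -15, -11, -10, 0, 1, 2, 6, 17, 18, 34}, so |A + A| = 18. Thus K = 18/6 = 3. For comparison, the minimum possible |A + A| over all 6-element sets is 2·6 − 1 = 11 (so min K = 11/6), attained only by arithmetic progressions.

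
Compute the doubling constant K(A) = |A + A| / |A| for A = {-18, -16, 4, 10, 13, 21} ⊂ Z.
K = |A + A| / |A| = 21/6 = 7/2

Enumerate A + A = {a + b : a, b ∈ A}. With |A| = 6, there are |A|^2 = 36 ordered sum pairs; collecting distinct values, A + A = {-36, -34, -32, -14, -12, -8, -6, -5, -3, 3, 5, 8, 14, 17, 20, 23, 25, 26, 31, 34, 42}, so |A + A| = 21. Thus K = 21/6 = 7/2. For comparison, the minimum possible |A + A| over all 6-element sets is 2·6 − 1 = 11 (so min K = 11/6), attained only by arithmetic progressions.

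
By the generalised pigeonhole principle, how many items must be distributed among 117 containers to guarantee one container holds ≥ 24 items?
n = (24 − 1)·117 + 1 = 2692

By the generalised pigeonhole principle, to guarantee some box contains ≥ r objects we need more than (r − 1) · k objects total. Threshold: n = (r − 1) · k + 1. With r = 24 and k = 117: n = 23 · 117 + 1 = 2691 + 1 = 2692. For n = 2691 = 23 · 117, we can put exactly 23 objects in every box, avoiding 24 in any single one — so 2692 is tight.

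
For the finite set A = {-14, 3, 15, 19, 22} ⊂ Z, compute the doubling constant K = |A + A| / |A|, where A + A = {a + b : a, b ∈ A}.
K = |A + A| / |A| = 15/5 = 3

Enumerate A + A = {a + b : a, b ∈ A}. With |A| = 5, there are |A|^2 = 25 ordered sum pairs; collecting distinct values, A + A = {-28, -11, 1, 5, 6, 8, 18, 22, 25, 30, 34, 37, 38, 41, 44}, so |A + A| = 15. Thus K = 15/5 = 3. For comparison, the minimum possible |A + A| over all 5-element sets is 2·5 − 1 = 9 (so min K = 9/5), attained only by arithmetic progressions.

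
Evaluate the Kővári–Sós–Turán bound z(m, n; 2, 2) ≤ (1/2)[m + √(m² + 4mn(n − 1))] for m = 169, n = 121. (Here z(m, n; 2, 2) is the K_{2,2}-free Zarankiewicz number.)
z(169, 121; 2, 2) ≤ (1/2)[169 + √(169² + 4·169·121·120)] = (1/2)[169 + √9844081] = 1653.2639

Kővári–Sós–Turán: let r_1, ..., r_169 be the row sums and z = Σ r_i the total number of 1s. Each pair of columns can share at most one row with both entries 1 (else a 2×2 all-ones block appears), so Σ_i C(r_i, 2) ≤ C(121, 2) = 7260. By convexity Σ_i C(r_i, 2) ≥ 169·C(z/169, 2) = z(z − 169)/(2·169), giving z² − 169z − 169·121·120 ≤ 0 and hence z ≤ (1/2)[169 + √(28561 + 4·2453880)] = (1/2)[169 + √9844081] ≈ (1/2)(169 + 3137.5278) = 1653.2639.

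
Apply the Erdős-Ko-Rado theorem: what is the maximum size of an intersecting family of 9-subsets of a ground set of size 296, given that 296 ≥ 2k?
max |F| = C(295, 8) = 1292648992874820

Erdős-Ko-Rado (1961): when n ≥ 2k, max |F| = C(n−1, k−1). The bound is attained by the star {A : i ∈ A} for any fixed i ∈ [n]. Here C(296−1, 9−1) = C(295, 8) = 1292648992874820.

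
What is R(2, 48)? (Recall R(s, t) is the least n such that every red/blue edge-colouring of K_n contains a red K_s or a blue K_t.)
R(2, 48) = 48

R(2, k) = k for all k ≥ 2: in a 2-colouring of K_k, either some edge is red (a red K_2) or all edges are blue (a blue K_k). And K_{47} coloured all-blue has no blue K_48, so R(2, 48) > 47. Hence R(2, 48) = 48.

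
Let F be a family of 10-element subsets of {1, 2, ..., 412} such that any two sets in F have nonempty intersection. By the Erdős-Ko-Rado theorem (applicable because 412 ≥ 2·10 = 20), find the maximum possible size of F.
max |F| = C(411, 9) = 844321783248562905

The Erdős-Ko-Rado theorem states: for n ≥ 2k, an intersecting family of k-subsets of an n-element set has size at most C(n − 1, k − 1), with equality for 'star' families {A ⊆ [n] : |A| = k, i ∈ A} (fix an element i). For n = 412, k = 10: C(411, 9) = 844321783248562905.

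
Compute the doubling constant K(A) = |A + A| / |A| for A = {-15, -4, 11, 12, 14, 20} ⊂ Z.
K = |A + A| / |A| = 21/6 = 7/2

Enumerate A + A = {a + b : a, b ∈ A}. With |A| = 6, there are |A|^2 = 36 ordered sum pairs; collecting distinct values, A + A = {-30, -19, -8, -4, -3, -1, 5, 7, 8, 10, 16, 22, 23, 24, 25, 26, 28, 31, 32, 34, 40}, so |A + A| = 21. Thus K = 21/6 = 7/2. For comparison, the minimum possible |A + A| over all 6-element sets is 2·6 − 1 = 11 (so min K = 11/6), attained only by arithmetic progressions.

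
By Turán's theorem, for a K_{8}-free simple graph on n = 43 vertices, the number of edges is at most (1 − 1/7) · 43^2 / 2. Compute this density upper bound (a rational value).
Turán density bound = (6/7) · 43^2/2 = 5547/7 ≈ 792.4286

Turán's theorem: ex(n, K_{r+1}) is achieved by the complete r-partite Turán graph T(n, r) with parts as balanced as possible, and is at most (1 − 1/r) · n^2/2. For r = 7, n = 43: the density bound is (6/7) · 1849/2 = 5547/7 ≈ 792.4286. The integer-valued extremum is e(T(43, 7)) = 792, which is strictly less than the density bound 5547/7 since 7 ∤ 43 (the parts of T(43, 7) cannot all be equal).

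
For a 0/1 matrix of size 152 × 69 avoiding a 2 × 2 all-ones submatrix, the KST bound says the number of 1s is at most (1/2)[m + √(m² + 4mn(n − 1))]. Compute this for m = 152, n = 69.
z(152, 69; 2, 2) ≤ (1/2)[152 + √(152² + 4·152·69·68)] = (1/2)[152 + √2875840] = 923.9151

Kővári–Sós–Turán: let r_1, ..., r_152 be the row sums and z = Σ r_i the total number of 1s. Each pair of columns can share at most one row with both entries 1 (else a 2×2 all-ones block appears), so Σ_i C(r_i, 2) ≤ C(69, 2) = 2346. By convexity Σ_i C(r_i, 2) ≥ 152·C(z/152, 2) = z(z − 152)/(2·152), giving z² − 152z − 152·69·68 ≤ 0 and hence z ≤ (1/2)[152 + √(23104 + 4·713184)] = (1/2)[152 + √2875840] ≈ (1/2)(152 + 1695.8302) = 923.9151.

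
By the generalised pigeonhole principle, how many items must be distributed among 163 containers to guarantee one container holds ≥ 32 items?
n = (32 − 1)·163 + 1 = 5054

By the generalised pigeonhole principle, to guarantee some box contains ≥ r objects we need more than (r − 1) · k objects total. Threshold: n = (r − 1) · k + 1. With r = 32 and k = 163: n = 31 · 163 + 1 = 5053 + 1 = 5054. For n = 5053 = 31 · 163, we can put exactly 31 objects in every box, avoiding 32 in any single one — so 5054 is tight.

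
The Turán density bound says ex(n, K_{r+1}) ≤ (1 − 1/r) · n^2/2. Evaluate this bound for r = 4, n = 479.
Turán density bound = (3/4) · 479^2/2 = 688323/8 ≈ 86040.375

Turán's theorem: ex(n, K_{r+1}) is achieved by the complete r-partite Turán graph T(n, r) with parts as balanced as possible, and is at most (1 − 1/r) · n^2/2. For r = 4, n = 479: the density bound is (3/4) · 229441/2 = 688323/8 ≈ 86040.375. The integer-valued extremum is e(T(479, 4)) = 86040, which is strictly less than the density bound 688323/8 since 4 ∤ 479 (the parts of T(479, 4) cannot all be equal).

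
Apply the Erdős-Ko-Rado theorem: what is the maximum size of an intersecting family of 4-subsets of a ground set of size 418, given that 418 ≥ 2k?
max |F| = C(417, 3) = 11998480

Erdős-Ko-Rado (1961): when n ≥ 2k, max |F| = C(n−1, k−1). The bound is attained by the star {A : i ∈ A} for any fixed i ∈ [n]. Here C(418−1, 4−1) = C(417, 3) = 11998480.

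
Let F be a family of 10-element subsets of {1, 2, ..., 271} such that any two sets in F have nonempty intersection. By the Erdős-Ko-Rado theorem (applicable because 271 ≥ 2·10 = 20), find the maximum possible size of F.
max |F| = C(270, 9) = 18364856700312210

The Erdős-Ko-Rado theorem states: for n ≥ 2k, an intersecting family of k-subsets of an n-element set has size at most C(n − 1, k − 1), with equality for 'star' families {A ⊆ [n] : |A| = k, i ∈ A} (fix an element i). For n = 271, k = 10: C(270, 9) = 18364856700312210.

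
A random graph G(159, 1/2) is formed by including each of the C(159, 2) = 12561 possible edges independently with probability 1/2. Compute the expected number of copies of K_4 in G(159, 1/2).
E[# K_4] = C(159, 4) · (1/2)^C(4, 2) = 25637001 / 2^6 = 400578.140625

For each 4-subset S of vertices (there are C(159, 4) = 25637001 such S), let X_S = 1 if S induces a K_4 (all C(4, 2) = 6 edges present). Then P(X_S = 1) = (1/2)^6 = 1/64. By linearity of expectation, E[# K_4] = C(159, 4) · (1/2)^6 = 25637001 / 64 = 400578.140625.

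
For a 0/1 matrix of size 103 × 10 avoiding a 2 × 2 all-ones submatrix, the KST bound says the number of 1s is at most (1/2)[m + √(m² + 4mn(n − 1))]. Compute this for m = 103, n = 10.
z(103, 10; 2, 2) ≤ (1/2)[103 + √(103² + 4·103·10·9)] = (1/2)[103 + √47689] = 160.6891

Kővári–Sós–Turán: let r_1, ..., r_103 be the row sums and z = Σ r_i the total number of 1s. Each pair of columns can share at most one row with both entries 1 (else a 2×2 all-ones block appears), so Σ_i C(r_i, 2) ≤ C(10, 2) = 45. By convexity Σ_i C(r_i, 2) ≥ 103·C(z/103, 2) = z(z − 103)/(2·103), giving z² − 103z − 103·10·9 ≤ 0 and hence z ≤ (1/2)[103 + √(10609 + 4·9270)] = (1/2)[103 + √47689] ≈ (1/2)(103 + 218.3781) = 160.6891.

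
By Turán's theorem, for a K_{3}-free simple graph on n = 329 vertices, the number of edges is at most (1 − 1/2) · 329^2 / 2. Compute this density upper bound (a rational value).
Turán density bound = (1/2) · 329^2/2 = 108241/4 ≈ 27060.25

Turán's theorem: ex(n, K_{r+1}) is achieved by the complete r-partite Turán graph T(n, r) with parts as balanced as possible, and is at most (1 − 1/r) · n^2/2. For r = 2, n = 329: the density bound is (1/2) · 108241/2 = 108241/4 ≈ 27060.25. The integer-valued extremum is e(T(329, 2)) = 27060, which is strictly less than the density bound 108241/4 since 2 ∤ 329 (the parts of T(329, 2) cannot all be equal).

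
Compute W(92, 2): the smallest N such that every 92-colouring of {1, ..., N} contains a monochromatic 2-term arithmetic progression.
W(92, 2) = 92 + 1 = 93

A 2-term AP is any pair of integers, so a monochromatic 2-AP exists iff some colour is used at least twice. With 92 colours, the colouring i ↦ i on {1, ..., 92} uses each colour once, avoiding any monochromatic pair, so W(92, 2) > 92. For {1, ..., 93}, pigeonhole forces two integers of the same colour, which form a monochromatic 2-AP. Hence W(92, 2) = 93.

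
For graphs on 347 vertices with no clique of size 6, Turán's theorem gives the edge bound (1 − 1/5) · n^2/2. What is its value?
Turán density bound = (4/5) · 347^2/2 = 240818/5 ≈ 48163.6

Turán's theorem: ex(n, K_{r+1}) is achieved by the complete r-partite Turán graph T(n, r) with parts as balanced as possible, and is at most (1 − 1/r) · n^2/2. For r = 5, n = 347: the density bound is (4/5) · 120409/2 = 240818/5 ≈ 48163.6. The integer-valued extremum is e(T(347, 5)) = 48163, which is strictly less than the density bound 240818/5 since 5 ∤ 347 (the parts of T(347, 5) cannot all be equal).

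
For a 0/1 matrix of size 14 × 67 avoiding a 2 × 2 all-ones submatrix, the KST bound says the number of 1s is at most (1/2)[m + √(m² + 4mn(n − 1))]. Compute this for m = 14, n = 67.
z(14, 67; 2, 2) ≤ (1/2)[14 + √(14² + 4·14·67·66)] = (1/2)[14 + √247828] = 255.9116

Kővári–Sós–Turán: let r_1, ..., r_14 be the row sums and z = Σ r_i the total number of 1s. Each pair of columns can share at most one row with both entries 1 (else a 2×2 all-ones block appears), so Σ_i C(r_i, 2) ≤ C(67, 2) = 2211. By convexity Σ_i C(r_i, 2) ≥ 14·C(z/14, 2) = z(z − 14)/(2·14), giving z² − 14z − 14·67·66 ≤ 0 and hence z ≤ (1/2)[14 + √(196 + 4·61908)] = (1/2)[14 + √247828] ≈ (1/2)(14 + 497.8233) = 255.9116.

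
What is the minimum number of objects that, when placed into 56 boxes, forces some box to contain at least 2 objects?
n = (2 − 1)·56 + 1 = 57

By the generalised pigeonhole principle, to guarantee some box contains ≥ r objects we need more than (r − 1) · k objects total. Threshold: n = (r − 1) · k + 1. With r = 2 and k = 56: n = 1 · 56 + 1 = 56 + 1 = 57. For n = 56 = 1 · 56, we can put exactly 1 objects in every box, avoiding 2 in any single one — so 57 is tight.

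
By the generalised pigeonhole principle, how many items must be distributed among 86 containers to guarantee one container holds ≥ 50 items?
n = (50 − 1)·86 + 1 = 4215

By the generalised pigeonhole principle, to guarantee some box contains ≥ r objects we need more than (r − 1) · k objects total. Threshold: n = (r − 1) · k + 1. With r = 50 and k = 86: n = 49 · 86 + 1 = 4214 + 1 = 4215. For n = 4214 = 49 · 86, we can put exactly 49 objects in every box, avoiding 50 in any single one — so 4215 is tight.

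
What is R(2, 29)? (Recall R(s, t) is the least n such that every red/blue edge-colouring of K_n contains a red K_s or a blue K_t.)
R(2, 29) = 29

R(2, k) = k for all k ≥ 2: in a 2-colouring of K_k, either some edge is red (a red K_2) or all edges are blue (a blue K_k). And K_{28} coloured all-blue has no blue K_29, so R(2, 29) > 28. Hence R(2, 29) = 29.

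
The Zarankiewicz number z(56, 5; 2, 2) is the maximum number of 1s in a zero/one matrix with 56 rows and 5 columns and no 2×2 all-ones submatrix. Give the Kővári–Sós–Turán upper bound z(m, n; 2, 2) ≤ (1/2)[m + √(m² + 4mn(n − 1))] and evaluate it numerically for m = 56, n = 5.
z(56, 5; 2, 2) ≤ (1/2)[56 + √(56² + 4·56·5·4)] = (1/2)[56 + √7616] = 71.6348

Kővári–Sós–Turán: let r_1, ..., r_56 be the row sums and z = Σ r_i the total number of 1s. Each pair of columns can share at most one row with both entries 1 (else a 2×2 all-ones block appears), so Σ_i C(r_i, 2) ≤ C(5, 2) = 10. By convexity Σ_i C(r_i, 2) ≥ 56·C(z/56, 2) = z(z − 56)/(2·56), giving z² − 56z − 56·5·4 ≤ 0 and hence z ≤ (1/2)[56 + √(3136 + 4·1120)] = (1/2)[56 + √7616] ≈ (1/2)(56 + 87.2697) = 71.6348.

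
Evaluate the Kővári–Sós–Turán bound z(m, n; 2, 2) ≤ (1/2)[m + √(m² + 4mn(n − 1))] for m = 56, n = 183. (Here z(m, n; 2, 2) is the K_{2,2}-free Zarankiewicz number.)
z(56, 183; 2, 2) ≤ (1/2)[56 + √(56² + 4·56·183·182)] = (1/2)[56 + √7463680] = 1393.9868

Kővári–Sós–Turán: let r_1, ..., r_56 be the row sums and z = Σ r_i the total number of 1s. Each pair of columns can share at most one row with both entries 1 (else a 2×2 all-ones block appears), so Σ_i C(r_i, 2) ≤ C(183, 2) = 16653. By convexity Σ_i C(r_i, 2) ≥ 56·C(z/56, 2) = z(z − 56)/(2·56), giving z² − 56z − 56·183·182 ≤ 0 and hence z ≤ (1/2)[56 + √(3136 + 4·1865136)] = (1/2)[56 + √7463680] ≈ (1/2)(56 + 2731.9736) = 1393.9868.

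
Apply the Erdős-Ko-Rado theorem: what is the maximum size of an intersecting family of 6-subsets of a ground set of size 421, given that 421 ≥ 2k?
max |F| = C(420, 5) = 106337815584

Erdős-Ko-Rado (1961): when n ≥ 2k, max |F| = C(n−1, k−1). The bound is attained by the star {A : i ∈ A} for any fixed i ∈ [n]. Here C(421−1, 6−1) = C(420, 5) = 106337815584.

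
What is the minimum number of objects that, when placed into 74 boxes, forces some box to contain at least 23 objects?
n = (23 − 1)·74 + 1 = 1629

By the generalised pigeonhole principle, to guarantee some box contains ≥ r objects we need more than (r − 1) · k objects total. Threshold: n = (r − 1) · k + 1. With r = 23 and k = 74: n = 22 · 74 + 1 = 1628 + 1 = 1629. For n = 1628 = 22 · 74, we can put exactly 22 objects in every box, avoiding 23 in any single one — so 1629 is tight.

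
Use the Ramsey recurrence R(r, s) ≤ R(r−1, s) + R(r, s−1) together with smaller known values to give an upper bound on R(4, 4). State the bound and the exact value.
R(4, 4) ≤ R(3, 4) + R(4, 3) = 9 + 9 = 18; exact value R(4, 4) = 18.

The Erdős–Szekeres recurrence R(r, s) ≤ R(r−1, s) + R(r, s−1) applied to (r, s) = (4, 4) gives
  R(4, 4) ≤ R(3, 4) + R(4, 3) = 9 + 9 = 18.
(Recall R(2, k) = k and R is symmetric.) Here the recurrence bound is tight: a matching lower-bound construction on K_{17} shows R(4, 4) > 17, so R(4, 4) = 18 exactly.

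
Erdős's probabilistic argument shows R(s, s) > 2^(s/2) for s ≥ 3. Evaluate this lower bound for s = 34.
2^(34/2) = 131072; so R(34, 34) > 131072

Colour each edge of K_n uniformly at random with red/blue. The expected number of monochromatic K_34 is C(n, 34) · 2 · 2^(−C(34,2)). If C(n, 34) · 2^(1 − C(34,2)) < 1, then with positive probability no monochromatic K_34 exists, so R(34, 34) > n. The standard estimate C(n, 34) ≤ n^34/34! shows this inequality holds whenever n ≤ 2^(34/2) (since 34! · 2^(C(34,2) − 1) > 2^(34^2/2) ≥ n^34). Hence R(34, 34) > 2^(34/2) = 131072.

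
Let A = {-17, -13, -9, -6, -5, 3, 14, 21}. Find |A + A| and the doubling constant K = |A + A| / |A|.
K = |A + A| / |A| = 29/8

Enumerate A + A = {a + b : a, b ∈ A}. With |A| = 8, there are |A|^2 = 64 ordered sum pairs; collecting distinct values, A + A = {-34, -30, -26, -23, -22, -19, -18, -15, -14, -12, -11, -10, -6, -3, -2, 1, 4, 5, 6, 8, 9, 12, 15, 16, 17, 24, 28, 35, 42}, so |A + A| = 29. Thus K = 29/8. For comparison, the minimum possible |A + A| over all 8-element sets is 2·8 − 1 = 15 (so min K = 15/8), attained only by arithmetic progressions.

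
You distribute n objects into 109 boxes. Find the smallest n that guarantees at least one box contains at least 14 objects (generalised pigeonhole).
n = (14 − 1)·109 + 1 = 1418

By the generalised pigeonhole principle, to guarantee some box contains ≥ r objects we need more than (r − 1) · k objects total. Threshold: n = (r − 1) · k + 1. With r = 14 and k = 109: n = 13 · 109 + 1 = 1417 + 1 = 1418. For n = 1417 = 13 · 109, we can put exactly 13 objects in every box, avoiding 14 in any single one — so 1418 is tight.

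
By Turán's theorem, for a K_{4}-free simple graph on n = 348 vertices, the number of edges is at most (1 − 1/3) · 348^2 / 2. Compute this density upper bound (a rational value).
Turán density bound = (2/3) · 348^2/2 = 40368

Turán's theorem: ex(n, K_{r+1}) is achieved by the complete r-partite Turán graph T(n, r) with parts as balanced as possible, and is at most (1 − 1/r) · n^2/2. For r = 3, n = 348: the density bound is (2/3) · 121104/2 = 40368. Since 3 ∣ 348, the Turán graph T(348, 3) has parts of equal size 116, and its edge count e(T(348, 3)) = 40368 attains the density bound exactly.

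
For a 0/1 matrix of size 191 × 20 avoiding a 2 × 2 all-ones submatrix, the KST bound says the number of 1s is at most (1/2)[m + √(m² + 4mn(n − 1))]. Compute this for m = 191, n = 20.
z(191, 20; 2, 2) ≤ (1/2)[191 + √(191² + 4·191·20·19)] = (1/2)[191 + √326801] = 381.3326

Kővári–Sós–Turán: let r_1, ..., r_191 be the row sums and z = Σ r_i the total number of 1s. Each pair of columns can share at most one row with both entries 1 (else a 2×2 all-ones block appears), so Σ_i C(r_i, 2) ≤ C(20, 2) = 190. By convexity Σ_i C(r_i, 2) ≥ 191·C(z/191, 2) = z(z − 191)/(2·191), giving z² − 191z − 191·20·19 ≤ 0 and hence z ≤ (1/2)[191 + √(36481 + 4·72580)] = (1/2)[191 + √326801] ≈ (1/2)(191 + 571.6651) = 381.3326.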